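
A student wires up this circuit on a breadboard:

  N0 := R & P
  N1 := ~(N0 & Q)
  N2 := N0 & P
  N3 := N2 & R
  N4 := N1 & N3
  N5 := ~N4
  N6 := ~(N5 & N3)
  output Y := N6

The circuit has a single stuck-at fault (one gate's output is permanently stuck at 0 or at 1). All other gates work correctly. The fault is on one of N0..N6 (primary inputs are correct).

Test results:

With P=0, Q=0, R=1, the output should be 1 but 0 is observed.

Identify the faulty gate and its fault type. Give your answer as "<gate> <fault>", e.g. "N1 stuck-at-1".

Fault-free values for test 1 (P=0, Q=0, R=1): N0=0, N1=1, N2=0, N3=0, N4=0, N5=1, N6=1, giving Y=1. Observed 0.
Test 1: faults giving observed 0 are {N6 stuck-at-0}.
Only N6 stuck-at-0 is consistent with every test.

N6 stuck-at-0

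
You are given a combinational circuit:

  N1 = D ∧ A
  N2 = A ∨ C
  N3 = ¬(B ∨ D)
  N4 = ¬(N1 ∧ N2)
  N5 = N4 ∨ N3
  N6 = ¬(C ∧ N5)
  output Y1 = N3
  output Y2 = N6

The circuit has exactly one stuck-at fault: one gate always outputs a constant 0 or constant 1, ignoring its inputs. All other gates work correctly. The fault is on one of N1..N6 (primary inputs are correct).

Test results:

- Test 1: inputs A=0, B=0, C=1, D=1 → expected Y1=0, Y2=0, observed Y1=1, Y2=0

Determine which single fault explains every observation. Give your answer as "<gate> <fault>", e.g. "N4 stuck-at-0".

Fault-free values for test 1 (A=0, B=0, C=1, D=1): N1=0, N2=1, N3=0, N4=1, N5=1, N6=0, giving Y1=0, Y2=0. Observed Y1=1, Y2=0.
Test 1: faults giving observed Y1=1, Y2=0 are {N3 stuck-at-1}.
Only N3 stuck-at-1 is consistent with every test.

N3 stuck-at-1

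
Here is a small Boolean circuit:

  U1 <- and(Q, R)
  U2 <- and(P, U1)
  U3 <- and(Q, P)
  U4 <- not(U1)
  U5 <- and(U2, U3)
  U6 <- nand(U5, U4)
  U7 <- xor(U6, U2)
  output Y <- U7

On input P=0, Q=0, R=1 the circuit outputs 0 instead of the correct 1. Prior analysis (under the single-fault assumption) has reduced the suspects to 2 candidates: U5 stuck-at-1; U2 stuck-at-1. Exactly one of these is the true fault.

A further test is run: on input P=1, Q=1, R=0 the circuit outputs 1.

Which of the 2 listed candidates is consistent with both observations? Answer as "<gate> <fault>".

Evaluate each candidate on input P=1, Q=1, R=0:
  U5 stuck-at-1: U1=0, U2=0, U3=1, U4=1, U5=1 [stuck-at-1], U6=0, U7=0 → 0 — eliminated
  U2 stuck-at-1: U1=0, U2=1 [stuck-at-1], U3=1, U4=1, U5=1, U6=0, U7=1 → 1 — matches
Only U2 stuck-at-1 reproduces the observed 1.

U2 stuck-at-1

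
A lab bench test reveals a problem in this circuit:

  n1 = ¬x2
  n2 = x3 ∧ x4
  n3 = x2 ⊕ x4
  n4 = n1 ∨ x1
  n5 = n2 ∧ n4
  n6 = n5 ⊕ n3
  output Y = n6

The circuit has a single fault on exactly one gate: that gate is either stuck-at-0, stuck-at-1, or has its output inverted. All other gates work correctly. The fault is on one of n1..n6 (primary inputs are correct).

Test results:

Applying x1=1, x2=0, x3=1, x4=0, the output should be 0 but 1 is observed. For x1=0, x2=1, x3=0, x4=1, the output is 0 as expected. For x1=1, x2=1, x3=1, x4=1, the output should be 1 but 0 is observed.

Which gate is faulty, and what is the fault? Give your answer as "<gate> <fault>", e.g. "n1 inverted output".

n2 inverted output

Fault-free values for test 1 (x1=1, x2=0, x3=1, x4=0): n1=1, n2=0, n3=0, n4=1, n5=0, n6=0, giving Y=0. Observed 1.
Test 1: faults giving observed 1 are {n2 stuck-at-1, n2 inverted output, n3 stuck-at-1, n3 inverted output, n5 stuck-at-1, n5 inverted output, n6 stuck-at-1, n6 inverted output}.
Test 2 (x1=0, x2=1, x3=0, x4=1): fault-free n1=0, n2=0, n3=0, n4=0, n5=0, n6=0 → 0; observed 0. Eliminates n3 stuck-at-1, n3 inverted output, n5 stuck-at-1, n5 inverted output, n6 stuck-at-1, n6 inverted output.
Test 3 (x1=1, x2=1, x3=1, x4=1): fault-free n1=0, n2=1, n3=0, n4=1, n5=1, n6=1 → 1; observed 0. Eliminates n2 stuck-at-1.
Only n2 inverted output is consistent with every test.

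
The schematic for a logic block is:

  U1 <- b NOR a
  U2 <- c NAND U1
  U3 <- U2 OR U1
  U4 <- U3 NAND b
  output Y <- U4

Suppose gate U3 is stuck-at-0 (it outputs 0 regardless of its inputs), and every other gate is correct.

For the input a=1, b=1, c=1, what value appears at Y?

Propagate with U3 forced: U1=0, U2=1, U3=0 [stuck-at-0], U4=1.
So Y = 1. (Without the fault it would be 0.)

1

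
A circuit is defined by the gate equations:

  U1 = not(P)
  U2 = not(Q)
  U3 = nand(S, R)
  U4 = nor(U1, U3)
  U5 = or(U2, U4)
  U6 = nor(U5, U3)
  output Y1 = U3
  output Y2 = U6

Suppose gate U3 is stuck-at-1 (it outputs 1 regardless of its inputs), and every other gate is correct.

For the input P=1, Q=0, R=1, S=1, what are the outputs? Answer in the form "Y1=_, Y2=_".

Y1=1, Y2=0

Propagate with U3 forced: U1=0, U2=1, U3=1 [stuck-at-1], U4=0, U5=1, U6=0.
So the outputs are Y1=1, Y2=0. (Without the fault they would be Y1=0, Y2=0.)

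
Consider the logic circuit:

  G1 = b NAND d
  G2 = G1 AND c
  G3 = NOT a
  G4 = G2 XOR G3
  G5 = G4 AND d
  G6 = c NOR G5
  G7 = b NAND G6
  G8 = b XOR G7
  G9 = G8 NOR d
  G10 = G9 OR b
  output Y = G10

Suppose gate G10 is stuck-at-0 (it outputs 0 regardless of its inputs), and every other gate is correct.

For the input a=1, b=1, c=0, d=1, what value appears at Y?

Propagate with G10 forced: G1=0, G2=0, G3=0, G4=0, G5=0, G6=1, G7=0, G8=1, G9=0, G10=0 [stuck-at-0].
So Y = 0. (Without the fault it would be 1.)

0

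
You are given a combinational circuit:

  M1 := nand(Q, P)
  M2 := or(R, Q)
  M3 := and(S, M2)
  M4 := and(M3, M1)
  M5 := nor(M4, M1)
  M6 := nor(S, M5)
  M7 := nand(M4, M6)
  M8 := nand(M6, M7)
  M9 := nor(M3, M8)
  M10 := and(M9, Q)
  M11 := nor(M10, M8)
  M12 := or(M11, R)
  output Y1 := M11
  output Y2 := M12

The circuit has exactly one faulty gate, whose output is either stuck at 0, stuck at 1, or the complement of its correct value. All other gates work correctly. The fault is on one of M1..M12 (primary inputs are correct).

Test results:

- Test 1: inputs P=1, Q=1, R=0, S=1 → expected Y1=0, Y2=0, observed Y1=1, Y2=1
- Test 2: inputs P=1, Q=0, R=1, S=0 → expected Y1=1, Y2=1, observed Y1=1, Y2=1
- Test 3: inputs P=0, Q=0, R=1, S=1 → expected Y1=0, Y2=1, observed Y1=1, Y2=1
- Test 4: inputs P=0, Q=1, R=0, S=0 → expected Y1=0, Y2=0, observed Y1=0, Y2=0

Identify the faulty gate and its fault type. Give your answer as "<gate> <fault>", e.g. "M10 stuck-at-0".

M8 stuck-at-0

Fault-free values for test 1 (P=1, Q=1, R=0, S=1): M1=0, M2=1, M3=1, M4=0, M5=1, M6=0, M7=1, M8=1, M9=0, M10=0, M11=0, M12=0, giving Y1=0, Y2=0. Observed Y1=1, Y2=1.
Test 1: faults giving observed Y1=1, Y2=1 are {M6 stuck-at-1, M6 inverted output, M8 stuck-at-0, M8 inverted output, M11 stuck-at-1, M11 inverted output}.
Test 2 (P=1, Q=0, R=1, S=0): fault-free M1=1, M2=1, M3=0, M4=0, M5=0, M6=1, M7=1, M8=0, M9=1, M10=0, M11=1, M12=1 → Y1=1, Y2=1; observed Y1=1, Y2=1. Eliminates M6 inverted output, M8 inverted output, M11 inverted output.
Test 3 (P=0, Q=0, R=1, S=1): fault-free M1=1, M2=1, M3=1, M4=1, M5=0, M6=0, M7=1, M8=1, M9=0, M10=0, M11=0, M12=1 → Y1=0, Y2=1; observed Y1=1, Y2=1. Eliminates M6 stuck-at-1.
Test 4 (P=0, Q=1, R=0, S=0): fault-free M1=1, M2=1, M3=0, M4=0, M5=0, M6=1, M7=1, M8=0, M9=1, M10=1, M11=0, M12=0 → Y1=0, Y2=0; observed Y1=0, Y2=0. Eliminates M11 stuck-at-1.
Only M8 stuck-at-0 is consistent with every test.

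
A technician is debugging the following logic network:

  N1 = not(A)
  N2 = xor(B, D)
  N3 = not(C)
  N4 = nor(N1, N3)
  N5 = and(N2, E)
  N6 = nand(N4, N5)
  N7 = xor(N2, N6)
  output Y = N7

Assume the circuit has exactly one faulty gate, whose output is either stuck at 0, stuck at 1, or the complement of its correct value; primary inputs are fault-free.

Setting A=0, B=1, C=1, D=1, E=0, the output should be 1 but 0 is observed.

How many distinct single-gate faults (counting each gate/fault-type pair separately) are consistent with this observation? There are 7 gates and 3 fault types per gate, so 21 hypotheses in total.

Fault-free: N1=1, N2=0, N3=0, N4=0, N5=0, N6=1, N7=1 → 1. Observed 0.
  N1: none of the 3 fault types match ✗
  N2: stuck-at-1, inverted output ✓; others ✗
  N3: none of the 3 fault types match ✗
  N4: none of the 3 fault types match ✗
  N5: none of the 3 fault types match ✗
  N6: stuck-at-0, inverted output ✓; others ✗
  N7: stuck-at-0, inverted output ✓; others ✗
Consistent faults: {N2 stuck-at-1, N2 inverted output, N6 stuck-at-0, N6 inverted output, N7 stuck-at-0, N7 inverted output} — 6 in all.

6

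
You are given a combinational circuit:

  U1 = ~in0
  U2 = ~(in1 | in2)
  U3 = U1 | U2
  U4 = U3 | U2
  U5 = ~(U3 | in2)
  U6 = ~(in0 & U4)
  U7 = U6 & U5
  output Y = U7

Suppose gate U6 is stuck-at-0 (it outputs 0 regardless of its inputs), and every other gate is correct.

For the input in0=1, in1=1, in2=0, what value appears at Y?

0

Propagate with U6 forced: U1=0, U2=0, U3=0, U4=0, U5=1, U6=0 [stuck-at-0], U7=0.
So Y = 0. (Without the fault it would be 1.)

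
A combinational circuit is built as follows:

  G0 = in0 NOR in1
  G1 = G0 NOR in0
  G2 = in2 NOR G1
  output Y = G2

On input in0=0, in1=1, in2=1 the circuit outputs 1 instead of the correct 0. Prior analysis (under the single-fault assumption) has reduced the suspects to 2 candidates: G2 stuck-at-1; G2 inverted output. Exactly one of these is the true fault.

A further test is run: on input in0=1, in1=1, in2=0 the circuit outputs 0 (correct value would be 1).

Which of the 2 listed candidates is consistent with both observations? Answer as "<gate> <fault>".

Evaluate each candidate on input in0=1, in1=1, in2=0:
  G2 stuck-at-1: G0=0, G1=0, G2=1 [stuck-at-1] → 1 — eliminated
  G2 inverted output: G0=0, G1=0, G2=0 [inverted output] → 0 — matches
Only G2 inverted output reproduces the observed 0.

G2 inverted output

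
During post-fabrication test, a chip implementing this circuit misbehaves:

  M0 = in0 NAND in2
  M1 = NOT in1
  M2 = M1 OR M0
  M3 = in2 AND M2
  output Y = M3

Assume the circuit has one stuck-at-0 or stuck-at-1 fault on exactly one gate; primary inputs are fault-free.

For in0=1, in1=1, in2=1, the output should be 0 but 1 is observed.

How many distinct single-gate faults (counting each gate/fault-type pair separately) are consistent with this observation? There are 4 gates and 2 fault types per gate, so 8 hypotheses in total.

4

Fault-free: M0=0, M1=0, M2=0, M3=0 → 0. Observed 1.
  M0 stuck-at-0: output 0 ✗
  M0 stuck-at-1: output 1 ✓
  M1 stuck-at-0: output 0 ✗
  M1 stuck-at-1: output 1 ✓
  M2 stuck-at-0: output 0 ✗
  M2 stuck-at-1: output 1 ✓
  M3 stuck-at-0: output 0 ✗
  M3 stuck-at-1: output 1 ✓
Consistent faults: {M0 stuck-at-1, M1 stuck-at-1, M2 stuck-at-1, M3 stuck-at-1} — 4 in all.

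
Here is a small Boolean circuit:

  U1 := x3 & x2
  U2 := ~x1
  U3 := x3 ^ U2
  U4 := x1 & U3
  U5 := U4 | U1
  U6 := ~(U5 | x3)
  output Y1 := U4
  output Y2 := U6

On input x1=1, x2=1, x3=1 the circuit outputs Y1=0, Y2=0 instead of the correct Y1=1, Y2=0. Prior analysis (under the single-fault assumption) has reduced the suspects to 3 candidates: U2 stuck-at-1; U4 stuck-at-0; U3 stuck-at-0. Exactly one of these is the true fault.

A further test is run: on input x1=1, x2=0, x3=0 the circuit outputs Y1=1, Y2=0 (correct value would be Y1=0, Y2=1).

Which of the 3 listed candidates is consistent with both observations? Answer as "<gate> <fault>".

Evaluate each candidate on input x1=1, x2=0, x3=0:
  U2 stuck-at-1: U1=0, U2=1 [stuck-at-1], U3=1, U4=1, U5=1, U6=0 → Y1=1, Y2=0 — matches
  U4 stuck-at-0: U1=0, U2=0, U3=0, U4=0 [stuck-at-0], U5=0, U6=1 → Y1=0, Y2=1 — eliminated
  U3 stuck-at-0: U1=0, U2=0, U3=0 [stuck-at-0], U4=0, U5=0, U6=1 → Y1=0, Y2=1 — eliminated
Only U2 stuck-at-1 reproduces the observed Y1=1, Y2=0.

U2 stuck-at-1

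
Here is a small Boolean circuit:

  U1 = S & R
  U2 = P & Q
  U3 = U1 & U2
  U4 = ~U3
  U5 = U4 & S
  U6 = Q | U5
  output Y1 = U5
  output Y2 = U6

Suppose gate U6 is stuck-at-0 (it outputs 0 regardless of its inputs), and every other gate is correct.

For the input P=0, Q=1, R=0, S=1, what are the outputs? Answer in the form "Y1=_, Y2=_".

Y1=1, Y2=0

Propagate with U6 forced: U1=0, U2=0, U3=0, U4=1, U5=1, U6=0 [stuck-at-0].
So the outputs are Y1=1, Y2=0. (Without the fault they would be Y1=1, Y2=1.)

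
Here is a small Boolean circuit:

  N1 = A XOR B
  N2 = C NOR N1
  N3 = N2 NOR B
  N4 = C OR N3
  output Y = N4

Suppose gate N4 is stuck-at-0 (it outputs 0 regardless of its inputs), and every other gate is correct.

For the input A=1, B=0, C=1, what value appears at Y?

Propagate with N4 forced: N1=1, N2=0, N3=1, N4=0 [stuck-at-0].
So Y = 0. (Without the fault it would be 1.)

0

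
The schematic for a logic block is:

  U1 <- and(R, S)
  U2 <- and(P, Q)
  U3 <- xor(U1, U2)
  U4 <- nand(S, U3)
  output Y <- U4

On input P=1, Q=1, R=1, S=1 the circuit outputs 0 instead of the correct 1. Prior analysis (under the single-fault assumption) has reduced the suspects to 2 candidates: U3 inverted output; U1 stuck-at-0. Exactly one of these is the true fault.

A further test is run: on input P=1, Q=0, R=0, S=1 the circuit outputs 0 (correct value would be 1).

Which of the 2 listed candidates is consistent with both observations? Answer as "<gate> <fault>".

Evaluate each candidate on input P=1, Q=0, R=0, S=1:
  U3 inverted output: U1=0, U2=0, U3=1 [inverted output], U4=0 → 0 — matches
  U1 stuck-at-0: U1=0 [stuck-at-0], U2=0, U3=0, U4=1 → 1 — eliminated
Only U3 inverted output reproduces the observed 0.

U3 inverted output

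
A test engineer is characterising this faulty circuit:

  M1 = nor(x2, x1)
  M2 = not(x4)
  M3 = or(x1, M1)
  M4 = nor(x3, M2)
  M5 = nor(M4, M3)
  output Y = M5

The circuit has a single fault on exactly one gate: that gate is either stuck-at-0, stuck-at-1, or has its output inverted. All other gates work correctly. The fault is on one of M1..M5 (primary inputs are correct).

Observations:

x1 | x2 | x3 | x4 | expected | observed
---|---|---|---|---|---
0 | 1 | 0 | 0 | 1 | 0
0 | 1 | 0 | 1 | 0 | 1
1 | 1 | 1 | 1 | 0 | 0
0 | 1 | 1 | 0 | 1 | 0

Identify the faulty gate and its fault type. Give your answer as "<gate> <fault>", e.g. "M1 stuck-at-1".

Fault-free values for test 1 (x1=0, x2=1, x3=0, x4=0): M1=0, M2=1, M3=0, M4=0, M5=1, giving Y=1. Observed 0.
Test 1: faults giving observed 0 are {M1 stuck-at-1, M1 inverted output, M2 stuck-at-0, M2 inverted output, M3 stuck-at-1, M3 inverted output, M4 stuck-at-1, M4 inverted output, M5 stuck-at-0, M5 inverted output}.
Test 2 (x1=0, x2=1, x3=0, x4=1): fault-free M1=0, M2=0, M3=0, M4=1, M5=0 → 0; observed 1. Eliminates M1 stuck-at-1, M1 inverted output, M2 stuck-at-0, M3 stuck-at-1, M3 inverted output, M4 stuck-at-1, M5 stuck-at-0.
Test 3 (x1=1, x2=1, x3=1, x4=1): fault-free M1=0, M2=0, M3=1, M4=0, M5=0 → 0; observed 0. Eliminates M5 inverted output.
Test 4 (x1=0, x2=1, x3=1, x4=0): fault-free M1=0, M2=1, M3=0, M4=0, M5=1 → 1; observed 0. Eliminates M2 inverted output.
Only M4 inverted output is consistent with every test.

M4 inverted output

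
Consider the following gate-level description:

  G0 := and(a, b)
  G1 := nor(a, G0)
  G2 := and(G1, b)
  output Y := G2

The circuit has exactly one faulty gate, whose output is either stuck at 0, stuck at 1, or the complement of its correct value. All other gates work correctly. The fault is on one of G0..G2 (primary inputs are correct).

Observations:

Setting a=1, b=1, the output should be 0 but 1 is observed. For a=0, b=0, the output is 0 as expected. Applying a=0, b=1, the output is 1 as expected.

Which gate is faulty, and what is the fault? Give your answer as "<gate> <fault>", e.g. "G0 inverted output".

Fault-free values for test 1 (a=1, b=1): G0=1, G1=0, G2=0, giving Y=0. Observed 1.
Test 1: faults giving observed 1 are {G1 stuck-at-1, G1 inverted output, G2 stuck-at-1, G2 inverted output}.
Test 2 (a=0, b=0): fault-free G0=0, G1=1, G2=0 → 0; observed 0. Eliminates G2 stuck-at-1, G2 inverted output.
Test 3 (a=0, b=1): fault-free G0=0, G1=1, G2=1 → 1; observed 1. Eliminates G1 inverted output.
Only G1 stuck-at-1 is consistent with every test.

G1 stuck-at-1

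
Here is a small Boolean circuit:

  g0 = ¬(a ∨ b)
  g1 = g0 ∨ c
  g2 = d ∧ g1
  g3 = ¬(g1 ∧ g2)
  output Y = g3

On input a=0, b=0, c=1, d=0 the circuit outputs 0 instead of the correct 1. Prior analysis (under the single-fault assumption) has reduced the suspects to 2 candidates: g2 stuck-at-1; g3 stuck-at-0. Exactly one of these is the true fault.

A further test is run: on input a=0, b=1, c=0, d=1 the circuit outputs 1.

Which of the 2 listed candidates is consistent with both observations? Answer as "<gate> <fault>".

g2 stuck-at-1

Evaluate each candidate on input a=0, b=1, c=0, d=1:
  g2 stuck-at-1: g0=0, g1=0, g2=1 [stuck-at-1], g3=1 → 1 — matches
  g3 stuck-at-0: g0=0, g1=0, g2=0, g3=0 [stuck-at-0] → 0 — eliminated
Only g2 stuck-at-1 reproduces the observed 1.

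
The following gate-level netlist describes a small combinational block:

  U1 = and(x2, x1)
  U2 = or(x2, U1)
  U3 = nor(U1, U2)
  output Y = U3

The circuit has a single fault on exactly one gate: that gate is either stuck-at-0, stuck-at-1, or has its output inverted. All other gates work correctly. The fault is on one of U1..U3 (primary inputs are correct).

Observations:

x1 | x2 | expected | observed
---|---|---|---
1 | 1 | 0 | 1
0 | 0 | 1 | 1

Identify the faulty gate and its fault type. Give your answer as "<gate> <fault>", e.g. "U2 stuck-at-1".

Fault-free values for test 1 (x1=1, x2=1): U1=1, U2=1, U3=0, giving Y=0. Observed 1.
Test 1: faults giving observed 1 are {U3 stuck-at-1, U3 inverted output}.
Test 2 (x1=0, x2=0): fault-free U1=0, U2=0, U3=1 → 1; observed 1. Eliminates U3 inverted output.
Only U3 stuck-at-1 is consistent with every test.

U3 stuck-at-1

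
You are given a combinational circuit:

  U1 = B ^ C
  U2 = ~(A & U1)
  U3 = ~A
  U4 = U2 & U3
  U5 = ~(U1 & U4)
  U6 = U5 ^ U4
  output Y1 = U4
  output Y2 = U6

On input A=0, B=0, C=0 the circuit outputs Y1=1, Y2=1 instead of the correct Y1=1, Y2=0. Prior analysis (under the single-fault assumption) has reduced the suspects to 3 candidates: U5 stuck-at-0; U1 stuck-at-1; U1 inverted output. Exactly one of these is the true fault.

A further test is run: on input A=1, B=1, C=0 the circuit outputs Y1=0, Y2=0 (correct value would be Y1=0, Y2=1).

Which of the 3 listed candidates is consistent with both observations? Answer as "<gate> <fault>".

U5 stuck-at-0

Evaluate each candidate on input A=1, B=1, C=0:
  U5 stuck-at-0: U1=1, U2=0, U3=0, U4=0, U5=0 [stuck-at-0], U6=0 → Y1=0, Y2=0 — matches
  U1 stuck-at-1: U1=1 [stuck-at-1], U2=0, U3=0, U4=0, U5=1, U6=1 → Y1=0, Y2=1 — eliminated
  U1 inverted output: U1=0 [inverted output], U2=1, U3=0, U4=0, U5=1, U6=1 → Y1=0, Y2=1 — eliminated
Only U5 stuck-at-0 reproduces the observed Y1=0, Y2=0.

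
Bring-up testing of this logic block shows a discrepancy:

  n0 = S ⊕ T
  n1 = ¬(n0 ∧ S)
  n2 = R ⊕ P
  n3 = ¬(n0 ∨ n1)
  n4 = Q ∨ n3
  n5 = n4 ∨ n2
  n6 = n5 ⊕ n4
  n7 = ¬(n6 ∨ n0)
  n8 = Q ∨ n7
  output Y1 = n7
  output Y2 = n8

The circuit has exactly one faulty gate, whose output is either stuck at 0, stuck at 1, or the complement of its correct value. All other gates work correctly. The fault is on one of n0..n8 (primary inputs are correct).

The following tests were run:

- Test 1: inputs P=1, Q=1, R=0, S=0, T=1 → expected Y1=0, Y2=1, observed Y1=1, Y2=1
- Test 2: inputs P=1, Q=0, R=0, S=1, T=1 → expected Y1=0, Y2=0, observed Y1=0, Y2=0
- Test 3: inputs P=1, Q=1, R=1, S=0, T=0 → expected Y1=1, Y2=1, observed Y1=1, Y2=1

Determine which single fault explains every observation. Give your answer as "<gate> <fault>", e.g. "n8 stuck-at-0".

Fault-free values for test 1 (P=1, Q=1, R=0, S=0, T=1): n0=1, n1=1, n2=1, n3=0, n4=1, n5=1, n6=0, n7=0, n8=1, giving Y1=0, Y2=1. Observed Y1=1, Y2=1.
Test 1: faults giving observed Y1=1, Y2=1 are {n0 stuck-at-0, n0 inverted output, n7 stuck-at-1, n7 inverted output}.
Test 2 (P=1, Q=0, R=0, S=1, T=1): fault-free n0=0, n1=1, n2=1, n3=0, n4=0, n5=1, n6=1, n7=0, n8=0 → Y1=0, Y2=0; observed Y1=0, Y2=0. Eliminates n7 stuck-at-1, n7 inverted output.
Test 3 (P=1, Q=1, R=1, S=0, T=0): fault-free n0=0, n1=1, n2=0, n3=0, n4=1, n5=1, n6=0, n7=1, n8=1 → Y1=1, Y2=1; observed Y1=1, Y2=1. Eliminates n0 inverted output.
Only n0 stuck-at-0 is consistent with every test.

n0 stuck-at-0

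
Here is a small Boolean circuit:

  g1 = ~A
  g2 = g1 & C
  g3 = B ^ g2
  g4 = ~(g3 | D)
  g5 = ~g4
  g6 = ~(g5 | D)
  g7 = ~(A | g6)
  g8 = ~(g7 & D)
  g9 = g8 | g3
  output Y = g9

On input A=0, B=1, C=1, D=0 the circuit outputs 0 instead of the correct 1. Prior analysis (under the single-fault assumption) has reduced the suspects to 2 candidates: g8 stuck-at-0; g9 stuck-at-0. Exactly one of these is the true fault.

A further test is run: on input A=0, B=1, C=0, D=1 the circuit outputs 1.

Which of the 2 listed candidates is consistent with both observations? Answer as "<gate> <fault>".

g8 stuck-at-0

Evaluate each candidate on input A=0, B=1, C=0, D=1:
  g8 stuck-at-0: g1=1, g2=0, g3=1, g4=0, g5=1, g6=0, g7=1, g8=0 [stuck-at-0], g9=1 → 1 — matches
  g9 stuck-at-0: g1=1, g2=0, g3=1, g4=0, g5=1, g6=0, g7=1, g8=0, g9=0 [stuck-at-0] → 0 — eliminated
Only g8 stuck-at-0 reproduces the observed 1.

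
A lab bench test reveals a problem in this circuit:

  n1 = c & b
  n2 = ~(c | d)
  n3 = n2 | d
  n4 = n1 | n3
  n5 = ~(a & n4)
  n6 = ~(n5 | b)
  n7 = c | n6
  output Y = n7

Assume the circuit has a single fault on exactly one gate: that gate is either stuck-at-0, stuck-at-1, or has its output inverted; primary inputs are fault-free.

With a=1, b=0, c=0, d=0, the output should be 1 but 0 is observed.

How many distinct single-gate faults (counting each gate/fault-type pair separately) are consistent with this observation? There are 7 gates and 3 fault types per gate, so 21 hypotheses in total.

Fault-free: n1=0, n2=1, n3=1, n4=1, n5=0, n6=1, n7=1 → 1. Observed 0.
  n1: none of the 3 fault types match ✗
  n2: stuck-at-0, inverted output ✓; others ✗
  n3: stuck-at-0, inverted output ✓; others ✗
  n4: stuck-at-0, inverted output ✓; others ✗
  n5: stuck-at-1, inverted output ✓; others ✗
  n6: stuck-at-0, inverted output ✓; others ✗
  n7: stuck-at-0, inverted output ✓; others ✗
Consistent faults: {n2 stuck-at-0, n2 inverted output, n3 stuck-at-0, n3 inverted output, n4 stuck-at-0, n4 inverted output, n5 stuck-at-1, n5 inverted output, n6 stuck-at-0, n6 inverted output, n7 stuck-at-0, n7 inverted output} — 12 in all.

12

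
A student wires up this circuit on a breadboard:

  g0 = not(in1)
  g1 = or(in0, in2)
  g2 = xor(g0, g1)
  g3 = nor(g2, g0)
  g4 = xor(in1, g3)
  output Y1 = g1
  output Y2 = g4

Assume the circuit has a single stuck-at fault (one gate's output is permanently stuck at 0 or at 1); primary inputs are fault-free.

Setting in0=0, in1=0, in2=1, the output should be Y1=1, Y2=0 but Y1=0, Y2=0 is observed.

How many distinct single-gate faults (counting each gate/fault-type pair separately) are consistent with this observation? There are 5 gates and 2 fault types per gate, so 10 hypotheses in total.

Fault-free: g0=1, g1=1, g2=0, g3=0, g4=0 → Y1=1, Y2=0. Observed Y1=0, Y2=0.
  g0 stuck-at-0: output Y1=1, Y2=0 ✗
  g0 stuck-at-1: output Y1=1, Y2=0 ✗
  g1 stuck-at-0: output Y1=0, Y2=0 ✓
  g1 stuck-at-1: output Y1=1, Y2=0 ✗
  g2 stuck-at-0: output Y1=1, Y2=0 ✗
  g2 stuck-at-1: output Y1=1, Y2=0 ✗
  g3 stuck-at-0: output Y1=1, Y2=0 ✗
  g3 stuck-at-1: output Y1=1, Y2=1 ✗
  g4 stuck-at-0: output Y1=1, Y2=0 ✗
  g4 stuck-at-1: output Y1=1, Y2=1 ✗
Consistent faults: {g1 stuck-at-0} — 1 in all.

1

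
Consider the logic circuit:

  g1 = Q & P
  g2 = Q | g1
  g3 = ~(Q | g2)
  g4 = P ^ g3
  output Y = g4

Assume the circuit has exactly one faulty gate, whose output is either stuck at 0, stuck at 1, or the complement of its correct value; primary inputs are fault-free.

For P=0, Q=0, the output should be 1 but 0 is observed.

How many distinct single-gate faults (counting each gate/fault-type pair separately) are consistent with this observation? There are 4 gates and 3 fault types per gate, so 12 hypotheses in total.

8

Fault-free: g1=0, g2=0, g3=1, g4=1 → 1. Observed 0.
  g1 stuck-at-0: output 1 ✗
  g1 stuck-at-1: output 0 ✓
  g1 inverted output: output 0 ✓
  g2 stuck-at-0: output 1 ✗
  g2 stuck-at-1: output 0 ✓
  g2 inverted output: output 0 ✓
  g3 stuck-at-0: output 0 ✓
  g3 stuck-at-1: output 1 ✗
  g3 inverted output: output 0 ✓
  g4 stuck-at-0: output 0 ✓
  g4 stuck-at-1: output 1 ✗
  g4 inverted output: output 0 ✓
Consistent faults: {g1 stuck-at-1, g1 inverted output, g2 stuck-at-1, g2 inverted output, g3 stuck-at-0, g3 inverted output, g4 stuck-at-0, g4 inverted output} — 8 in all.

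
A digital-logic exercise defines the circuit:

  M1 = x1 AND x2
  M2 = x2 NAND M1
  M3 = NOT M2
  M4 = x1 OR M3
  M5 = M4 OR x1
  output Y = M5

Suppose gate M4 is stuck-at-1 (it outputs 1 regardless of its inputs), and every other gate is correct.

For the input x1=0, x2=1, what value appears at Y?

1

Propagate with M4 forced: M1=0, M2=1, M3=0, M4=1 [stuck-at-1], M5=1.
So Y = 1. (Without the fault it would be 0.)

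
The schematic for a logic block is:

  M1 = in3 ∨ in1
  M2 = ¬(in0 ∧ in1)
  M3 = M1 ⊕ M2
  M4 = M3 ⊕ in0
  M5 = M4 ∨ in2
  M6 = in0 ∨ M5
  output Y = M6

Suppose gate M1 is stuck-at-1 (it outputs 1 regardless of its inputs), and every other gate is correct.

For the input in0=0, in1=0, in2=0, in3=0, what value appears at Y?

Propagate with M1 forced: M1=1 [stuck-at-1], M2=1, M3=0, M4=0, M5=0, M6=0.
So Y = 0. (Without the fault it would be 1.)

0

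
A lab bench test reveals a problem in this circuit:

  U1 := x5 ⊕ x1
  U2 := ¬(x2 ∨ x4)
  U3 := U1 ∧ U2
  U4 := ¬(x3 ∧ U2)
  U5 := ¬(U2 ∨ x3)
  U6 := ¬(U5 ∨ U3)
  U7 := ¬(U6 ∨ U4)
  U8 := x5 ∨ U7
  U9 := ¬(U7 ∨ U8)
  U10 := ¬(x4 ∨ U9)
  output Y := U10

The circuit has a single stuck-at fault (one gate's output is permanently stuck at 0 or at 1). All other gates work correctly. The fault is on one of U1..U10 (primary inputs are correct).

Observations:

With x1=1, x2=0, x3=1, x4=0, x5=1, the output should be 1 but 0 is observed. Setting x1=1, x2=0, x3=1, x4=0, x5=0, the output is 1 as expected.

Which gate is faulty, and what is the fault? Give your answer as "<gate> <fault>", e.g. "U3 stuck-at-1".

Fault-free values for test 1 (x1=1, x2=0, x3=1, x4=0, x5=1): U1=0, U2=1, U3=0, U4=0, U5=0, U6=1, U7=0, U8=1, U9=0, U10=1, giving Y=1. Observed 0.
Test 1: faults giving observed 0 are {U8 stuck-at-0, U9 stuck-at-1, U10 stuck-at-0}.
Test 2 (x1=1, x2=0, x3=1, x4=0, x5=0): fault-free U1=1, U2=1, U3=1, U4=0, U5=0, U6=0, U7=1, U8=1, U9=0, U10=1 → 1; observed 1. Eliminates U9 stuck-at-1, U10 stuck-at-0.
Only U8 stuck-at-0 is consistent with every test.

U8 stuck-at-0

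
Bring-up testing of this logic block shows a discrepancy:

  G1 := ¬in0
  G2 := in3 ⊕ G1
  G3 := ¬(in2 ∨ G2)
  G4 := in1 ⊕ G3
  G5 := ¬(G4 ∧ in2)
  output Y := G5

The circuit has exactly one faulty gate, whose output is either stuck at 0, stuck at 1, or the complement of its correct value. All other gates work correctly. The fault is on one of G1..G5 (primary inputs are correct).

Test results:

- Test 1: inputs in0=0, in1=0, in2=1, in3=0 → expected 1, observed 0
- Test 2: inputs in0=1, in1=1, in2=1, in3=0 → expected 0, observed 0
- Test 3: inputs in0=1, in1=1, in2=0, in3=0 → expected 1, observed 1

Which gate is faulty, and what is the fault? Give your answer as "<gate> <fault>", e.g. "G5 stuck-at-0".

G4 stuck-at-1

Fault-free values for test 1 (in0=0, in1=0, in2=1, in3=0): G1=1, G2=1, G3=0, G4=0, G5=1, giving Y=1. Observed 0.
Test 1: faults giving observed 0 are {G3 stuck-at-1, G3 inverted output, G4 stuck-at-1, G4 inverted output, G5 stuck-at-0, G5 inverted output}.
Test 2 (in0=1, in1=1, in2=1, in3=0): fault-free G1=0, G2=0, G3=0, G4=1, G5=0 → 0; observed 0. Eliminates G3 stuck-at-1, G3 inverted output, G4 inverted output, G5 inverted output.
Test 3 (in0=1, in1=1, in2=0, in3=0): fault-free G1=0, G2=0, G3=1, G4=0, G5=1 → 1; observed 1. Eliminates G5 stuck-at-0.
Only G4 stuck-at-1 is consistent with every test.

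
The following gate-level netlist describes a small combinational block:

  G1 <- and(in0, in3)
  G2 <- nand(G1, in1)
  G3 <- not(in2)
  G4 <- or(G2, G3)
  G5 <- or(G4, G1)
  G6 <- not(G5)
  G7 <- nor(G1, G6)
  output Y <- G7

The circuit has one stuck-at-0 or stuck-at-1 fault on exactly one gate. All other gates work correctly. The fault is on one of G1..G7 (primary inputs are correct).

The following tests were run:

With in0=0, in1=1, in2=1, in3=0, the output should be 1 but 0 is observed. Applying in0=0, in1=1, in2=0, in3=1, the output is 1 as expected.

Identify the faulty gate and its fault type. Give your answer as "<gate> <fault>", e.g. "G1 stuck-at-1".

G2 stuck-at-0

Fault-free values for test 1 (in0=0, in1=1, in2=1, in3=0): G1=0, G2=1, G3=0, G4=1, G5=1, G6=0, G7=1, giving Y=1. Observed 0.
Test 1: faults giving observed 0 are {G1 stuck-at-1, G2 stuck-at-0, G4 stuck-at-0, G5 stuck-at-0, G6 stuck-at-1, G7 stuck-at-0}.
Test 2 (in0=0, in1=1, in2=0, in3=1): fault-free G1=0, G2=1, G3=1, G4=1, G5=1, G6=0, G7=1 → 1; observed 1. Eliminates G1 stuck-at-1, G4 stuck-at-0, G5 stuck-at-0, G6 stuck-at-1, G7 stuck-at-0.
Only G2 stuck-at-0 is consistent with every test.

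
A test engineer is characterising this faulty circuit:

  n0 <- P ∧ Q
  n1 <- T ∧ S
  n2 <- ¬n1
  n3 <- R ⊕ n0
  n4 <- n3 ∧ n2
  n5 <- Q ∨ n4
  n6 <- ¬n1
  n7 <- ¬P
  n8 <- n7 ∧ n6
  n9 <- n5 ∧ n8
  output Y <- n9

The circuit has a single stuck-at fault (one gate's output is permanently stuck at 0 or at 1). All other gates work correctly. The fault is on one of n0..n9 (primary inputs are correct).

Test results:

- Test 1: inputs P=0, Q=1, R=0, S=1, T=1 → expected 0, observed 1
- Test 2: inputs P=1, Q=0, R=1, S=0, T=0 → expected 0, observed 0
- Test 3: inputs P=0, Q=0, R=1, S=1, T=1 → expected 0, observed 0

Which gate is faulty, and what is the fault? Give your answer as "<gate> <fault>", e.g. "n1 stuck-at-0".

Fault-free values for test 1 (P=0, Q=1, R=0, S=1, T=1): n0=0, n1=1, n2=0, n3=0, n4=0, n5=1, n6=0, n7=1, n8=0, n9=0, giving Y=0. Observed 1.
Test 1: faults giving observed 1 are {n1 stuck-at-0, n6 stuck-at-1, n8 stuck-at-1, n9 stuck-at-1}.
Test 2 (P=1, Q=0, R=1, S=0, T=0): fault-free n0=0, n1=0, n2=1, n3=1, n4=1, n5=1, n6=1, n7=0, n8=0, n9=0 → 0; observed 0. Eliminates n8 stuck-at-1, n9 stuck-at-1.
Test 3 (P=0, Q=0, R=1, S=1, T=1): fault-free n0=0, n1=1, n2=0, n3=1, n4=0, n5=0, n6=0, n7=1, n8=0, n9=0 → 0; observed 0. Eliminates n1 stuck-at-0.
Only n6 stuck-at-1 is consistent with every test.

n6 stuck-at-1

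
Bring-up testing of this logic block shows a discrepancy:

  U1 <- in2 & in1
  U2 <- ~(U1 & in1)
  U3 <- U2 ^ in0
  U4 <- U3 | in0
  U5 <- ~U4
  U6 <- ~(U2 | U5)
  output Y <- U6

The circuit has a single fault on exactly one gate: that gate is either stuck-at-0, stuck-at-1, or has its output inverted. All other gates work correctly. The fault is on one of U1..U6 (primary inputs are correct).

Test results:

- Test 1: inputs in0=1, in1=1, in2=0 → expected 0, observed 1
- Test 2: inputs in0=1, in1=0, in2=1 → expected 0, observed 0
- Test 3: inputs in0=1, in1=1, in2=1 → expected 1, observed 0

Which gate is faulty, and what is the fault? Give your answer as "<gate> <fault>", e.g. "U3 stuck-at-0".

U1 inverted output

Fault-free values for test 1 (in0=1, in1=1, in2=0): U1=0, U2=1, U3=0, U4=1, U5=0, U6=0, giving Y=0. Observed 1.
Test 1: faults giving observed 1 are {U1 stuck-at-1, U1 inverted output, U2 stuck-at-0, U2 inverted output, U6 stuck-at-1, U6 inverted output}.
Test 2 (in0=1, in1=0, in2=1): fault-free U1=0, U2=1, U3=0, U4=1, U5=0, U6=0 → 0; observed 0. Eliminates U2 stuck-at-0, U2 inverted output, U6 stuck-at-1, U6 inverted output.
Test 3 (in0=1, in1=1, in2=1): fault-free U1=1, U2=0, U3=1, U4=1, U5=0, U6=1 → 1; observed 0. Eliminates U1 stuck-at-1.
Only U1 inverted output is consistent with every test.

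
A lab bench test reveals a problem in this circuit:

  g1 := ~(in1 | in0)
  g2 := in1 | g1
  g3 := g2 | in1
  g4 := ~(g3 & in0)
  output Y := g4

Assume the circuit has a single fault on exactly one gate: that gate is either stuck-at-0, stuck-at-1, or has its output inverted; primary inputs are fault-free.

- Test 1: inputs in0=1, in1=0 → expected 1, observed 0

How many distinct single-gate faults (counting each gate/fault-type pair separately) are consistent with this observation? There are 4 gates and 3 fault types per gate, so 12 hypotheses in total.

8

Fault-free: g1=0, g2=0, g3=0, g4=1 → 1. Observed 0.
  g1 stuck-at-0: output 1 ✗
  g1 stuck-at-1: output 0 ✓
  g1 inverted output: output 0 ✓
  g2 stuck-at-0: output 1 ✗
  g2 stuck-at-1: output 0 ✓
  g2 inverted output: output 0 ✓
  g3 stuck-at-0: output 1 ✗
  g3 stuck-at-1: output 0 ✓
  g3 inverted output: output 0 ✓
  g4 stuck-at-0: output 0 ✓
  g4 stuck-at-1: output 1 ✗
  g4 inverted output: output 0 ✓
Consistent faults: {g1 stuck-at-1, g1 inverted output, g2 stuck-at-1, g2 inverted output, g3 stuck-at-1, g3 inverted output, g4 stuck-at-0, g4 inverted output} — 8 in all.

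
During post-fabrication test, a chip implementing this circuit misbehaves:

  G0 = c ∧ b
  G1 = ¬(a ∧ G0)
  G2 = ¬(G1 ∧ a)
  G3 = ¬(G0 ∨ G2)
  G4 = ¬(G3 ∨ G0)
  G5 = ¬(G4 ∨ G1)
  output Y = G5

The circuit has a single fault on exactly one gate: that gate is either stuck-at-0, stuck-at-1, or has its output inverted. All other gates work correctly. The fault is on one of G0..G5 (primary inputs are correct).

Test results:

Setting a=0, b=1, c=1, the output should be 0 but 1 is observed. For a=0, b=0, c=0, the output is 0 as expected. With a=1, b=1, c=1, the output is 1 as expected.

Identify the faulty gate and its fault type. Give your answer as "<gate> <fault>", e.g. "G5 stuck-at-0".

Fault-free values for test 1 (a=0, b=1, c=1): G0=1, G1=1, G2=1, G3=0, G4=0, G5=0, giving Y=0. Observed 1.
Test 1: faults giving observed 1 are {G1 stuck-at-0, G1 inverted output, G5 stuck-at-1, G5 inverted output}.
Test 2 (a=0, b=0, c=0): fault-free G0=0, G1=1, G2=1, G3=0, G4=1, G5=0 → 0; observed 0. Eliminates G5 stuck-at-1, G5 inverted output.
Test 3 (a=1, b=1, c=1): fault-free G0=1, G1=0, G2=1, G3=0, G4=0, G5=1 → 1; observed 1. Eliminates G1 inverted output.
Only G1 stuck-at-0 is consistent with every test.

G1 stuck-at-0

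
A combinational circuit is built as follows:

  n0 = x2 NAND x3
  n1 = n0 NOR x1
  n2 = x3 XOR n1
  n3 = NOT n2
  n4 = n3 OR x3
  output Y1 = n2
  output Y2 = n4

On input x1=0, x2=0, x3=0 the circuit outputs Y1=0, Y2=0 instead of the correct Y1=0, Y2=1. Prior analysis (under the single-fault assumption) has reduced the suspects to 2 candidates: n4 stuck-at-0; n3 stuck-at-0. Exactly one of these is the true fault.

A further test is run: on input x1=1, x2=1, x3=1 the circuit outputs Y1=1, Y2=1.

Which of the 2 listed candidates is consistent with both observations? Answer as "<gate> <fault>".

n3 stuck-at-0

Evaluate each candidate on input x1=1, x2=1, x3=1:
  n4 stuck-at-0: n0=0, n1=0, n2=1, n3=0, n4=0 [stuck-at-0] → Y1=1, Y2=0 — eliminated
  n3 stuck-at-0: n0=0, n1=0, n2=1, n3=0 [stuck-at-0], n4=1 → Y1=1, Y2=1 — matches
Only n3 stuck-at-0 reproduces the observed Y1=1, Y2=1.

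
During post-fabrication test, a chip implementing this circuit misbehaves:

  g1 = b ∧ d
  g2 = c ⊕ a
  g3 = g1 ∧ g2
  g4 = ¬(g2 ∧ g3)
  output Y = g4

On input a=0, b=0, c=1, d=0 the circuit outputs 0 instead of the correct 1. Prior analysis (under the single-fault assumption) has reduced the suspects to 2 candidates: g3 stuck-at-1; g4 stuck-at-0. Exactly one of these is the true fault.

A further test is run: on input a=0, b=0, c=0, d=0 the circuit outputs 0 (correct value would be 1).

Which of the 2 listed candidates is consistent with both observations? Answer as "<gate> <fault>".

g4 stuck-at-0

Evaluate each candidate on input a=0, b=0, c=0, d=0:
  g3 stuck-at-1: g1=0, g2=0, g3=1 [stuck-at-1], g4=1 → 1 — eliminated
  g4 stuck-at-0: g1=0, g2=0, g3=0, g4=0 [stuck-at-0] → 0 — matches
Only g4 stuck-at-0 reproduces the observed 0.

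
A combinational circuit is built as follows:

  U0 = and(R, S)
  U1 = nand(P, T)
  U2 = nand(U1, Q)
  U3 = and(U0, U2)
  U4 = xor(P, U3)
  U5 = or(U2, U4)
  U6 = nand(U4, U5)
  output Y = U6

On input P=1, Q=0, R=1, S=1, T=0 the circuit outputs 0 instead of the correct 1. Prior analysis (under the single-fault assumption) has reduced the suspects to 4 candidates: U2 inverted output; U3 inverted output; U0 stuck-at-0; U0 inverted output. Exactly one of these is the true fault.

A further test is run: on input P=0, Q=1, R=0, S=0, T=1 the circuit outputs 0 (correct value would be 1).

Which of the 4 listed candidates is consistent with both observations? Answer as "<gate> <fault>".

U3 inverted output

Evaluate each candidate on input P=0, Q=1, R=0, S=0, T=1:
  U2 inverted output: U0=0, U1=1, U2=1 [inverted output], U3=0, U4=0, U5=1, U6=1 → 1 — eliminated
  U3 inverted output: U0=0, U1=1, U2=0, U3=1 [inverted output], U4=1, U5=1, U6=0 → 0 — matches
  U0 stuck-at-0: U0=0 [stuck-at-0], U1=1, U2=0, U3=0, U4=0, U5=0, U6=1 → 1 — eliminated
  U0 inverted output: U0=1 [inverted output], U1=1, U2=0, U3=0, U4=0, U5=0, U6=1 → 1 — eliminated
Only U3 inverted output reproduces the observed 0.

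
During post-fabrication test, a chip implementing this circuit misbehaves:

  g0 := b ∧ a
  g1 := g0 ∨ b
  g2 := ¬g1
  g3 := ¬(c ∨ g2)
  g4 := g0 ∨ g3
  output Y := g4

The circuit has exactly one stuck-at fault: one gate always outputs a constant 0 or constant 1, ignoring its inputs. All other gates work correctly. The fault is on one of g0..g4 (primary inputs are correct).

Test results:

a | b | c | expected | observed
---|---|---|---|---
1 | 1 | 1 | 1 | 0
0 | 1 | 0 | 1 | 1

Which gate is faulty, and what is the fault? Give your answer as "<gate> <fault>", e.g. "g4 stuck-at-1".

g0 stuck-at-0

Fault-free values for test 1 (a=1, b=1, c=1): g0=1, g1=1, g2=0, g3=0, g4=1, giving Y=1. Observed 0.
Test 1: faults giving observed 0 are {g0 stuck-at-0, g4 stuck-at-0}.
Test 2 (a=0, b=1, c=0): fault-free g0=0, g1=1, g2=0, g3=1, g4=1 → 1; observed 1. Eliminates g4 stuck-at-0.
Only g0 stuck-at-0 is consistent with every test.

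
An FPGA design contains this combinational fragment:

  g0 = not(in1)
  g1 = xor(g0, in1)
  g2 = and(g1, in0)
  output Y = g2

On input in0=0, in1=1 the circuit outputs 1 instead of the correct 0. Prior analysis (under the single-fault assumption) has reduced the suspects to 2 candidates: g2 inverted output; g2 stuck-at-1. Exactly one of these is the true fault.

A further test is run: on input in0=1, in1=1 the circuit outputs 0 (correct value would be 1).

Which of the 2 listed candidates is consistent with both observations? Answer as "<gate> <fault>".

g2 inverted output

Evaluate each candidate on input in0=1, in1=1:
  g2 inverted output: g0=0, g1=1, g2=0 [inverted output] → 0 — matches
  g2 stuck-at-1: g0=0, g1=1, g2=1 [stuck-at-1] → 1 — eliminated
Only g2 inverted output reproduces the observed 0.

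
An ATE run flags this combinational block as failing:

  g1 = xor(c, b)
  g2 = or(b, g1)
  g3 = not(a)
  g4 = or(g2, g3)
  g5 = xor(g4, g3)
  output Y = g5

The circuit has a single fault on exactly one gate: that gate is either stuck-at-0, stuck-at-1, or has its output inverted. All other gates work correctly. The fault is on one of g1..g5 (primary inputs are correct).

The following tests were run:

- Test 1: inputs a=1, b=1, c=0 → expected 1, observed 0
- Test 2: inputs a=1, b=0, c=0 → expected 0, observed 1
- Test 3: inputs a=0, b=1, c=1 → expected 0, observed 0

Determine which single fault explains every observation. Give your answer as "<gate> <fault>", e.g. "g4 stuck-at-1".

g2 inverted output

Fault-free values for test 1 (a=1, b=1, c=0): g1=1, g2=1, g3=0, g4=1, g5=1, giving Y=1. Observed 0.
Test 1: faults giving observed 0 are {g2 stuck-at-0, g2 inverted output, g3 stuck-at-1, g3 inverted output, g4 stuck-at-0, g4 inverted output, g5 stuck-at-0, g5 inverted output}.
Test 2 (a=1, b=0, c=0): fault-free g1=0, g2=0, g3=0, g4=0, g5=0 → 0; observed 1. Eliminates g2 stuck-at-0, g3 stuck-at-1, g3 inverted output, g4 stuck-at-0, g5 stuck-at-0.
Test 3 (a=0, b=1, c=1): fault-free g1=0, g2=1, g3=1, g4=1, g5=0 → 0; observed 0. Eliminates g4 inverted output, g5 inverted output.
Only g2 inverted output is consistent with every test.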